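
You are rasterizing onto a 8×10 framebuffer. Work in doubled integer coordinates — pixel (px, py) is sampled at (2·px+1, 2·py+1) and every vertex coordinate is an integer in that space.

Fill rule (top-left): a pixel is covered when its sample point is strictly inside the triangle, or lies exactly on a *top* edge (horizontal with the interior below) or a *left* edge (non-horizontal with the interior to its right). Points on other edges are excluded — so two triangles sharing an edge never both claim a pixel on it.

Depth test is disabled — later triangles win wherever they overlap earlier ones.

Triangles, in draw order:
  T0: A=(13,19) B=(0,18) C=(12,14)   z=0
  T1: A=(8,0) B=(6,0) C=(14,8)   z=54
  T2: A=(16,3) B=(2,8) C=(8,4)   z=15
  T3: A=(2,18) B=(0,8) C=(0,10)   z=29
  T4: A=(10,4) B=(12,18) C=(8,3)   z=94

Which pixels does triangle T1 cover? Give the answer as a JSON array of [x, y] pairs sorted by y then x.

T0:
  2·area = 64
  edge (13, 19)→(0, 18): d=(-13,-1) top-left  bias=+0
  edge (0, 18)→(12, 14): d=(12,-4) top-left  bias=+0
  edge (12, 14)→(13, 19): d=(1,5) right/bottom  bias=-1
    (5,4)@(11, 9): e=[128,-64,0] → ·  [on edge]
    (7,6)@(15, 13): e=[80,0,-16] → ·  [on edge]
    (4,7)@(9, 15): e=[48,0,16] → #  [on edge]
    (5,7)@(11, 15): e=[50,8,6] → #
    (6,7)@(13, 15): e=[52,16,-4] → ·
    (1,8)@(3, 17): e=[16,0,48] → #  [on edge]
    (2,8)@(5, 17): e=[18,8,38] → #
    (3,8)@(7, 17): e=[20,16,28] → #
    (6,8)@(13, 17): e=[26,40,-2] → ·
    (1,9)@(3, 19): e=[-10,24,50] → ·
    (2,9)@(5, 19): e=[-8,32,40] → ·
    (3,9)@(7, 19): e=[-6,40,30] → ·
    (6,9)@(13, 19): e=[0,64,0] → ·  [on edge]
  covered (7 px):
    · · · · · · · ·
    · · · · · · · ·
    · · · · · · · ·
    · · · · · · · ·
    · · · · · · · ·
    · · · · · · · ·
    · · · · · · · ·
    · · · · # # · ·
    · # # # # # · ·
    · · · · · · · ·
T1:
  2·area = 16  (B↔C swapped to make it positive)
  edge (8, 0)→(14, 8): d=(6,8) right/bottom  bias=-1
  edge (14, 8)→(6, 0): d=(-8,-8) top-left  bias=+0
  edge (6, 0)→(8, 0): d=(2,0) top-left  bias=+0
    (3,0)@(7, 1): e=[14,0,2] → #  [on edge]
    (4,0)@(9, 1): e=[-2,16,2] → ·
    (3,1)@(7, 3): e=[26,-16,6] → ·
    (4,1)@(9, 3): e=[10,0,6] → #  [on edge]
    (5,1)@(11, 3): e=[-6,16,6] → ·
    (4,2)@(9, 5): e=[22,-16,10] → ·
    (5,2)@(11, 5): e=[6,0,10] → #  [on edge]
    (6,2)@(13, 5): e=[-10,16,10] → ·
    (5,3)@(11, 7): e=[18,-16,14] → ·
    (6,3)@(13, 7): e=[2,0,14] → #  [on edge]
    (7,3)@(15, 7): e=[-14,16,14] → ·
    (6,4)@(13, 9): e=[14,-16,18] → ·
    (7,4)@(15, 9): e=[-2,0,18] → ·  [on edge]
  covered (4 px):
    · · · # · · · ·
    · · · · # · · ·
    · · · · · # · ·
    · · · · · · # ·
    · · · · · · · ·
    · · · · · · · ·
    · · · · · · · ·
    · · · · · · · ·
    · · · · · · · ·
    · · · · · · · ·
T2:
  2·area = 26
  edge (16, 3)→(2, 8): d=(-14,5) right/bottom  bias=-1
  edge (2, 8)→(8, 4): d=(6,-4) top-left  bias=+0
  edge (8, 4)→(16, 3): d=(8,-1) top-left  bias=+0
    (3,2)@(7, 5): e=[17,2,7] → #
    (4,2)@(9, 5): e=[7,10,9] → #
    (5,2)@(11, 5): e=[-3,18,11] → ·
    (3,3)@(7, 7): e=[-11,14,23] → ·
    (4,3)@(9, 7): e=[-21,22,25] → ·
  covered (2 px):
    · · · · · · · ·
    · · · · · · · ·
    · · · # # · · ·
    · · · · · · · ·
    · · · · · · · ·
    · · · · · · · ·
    · · · · · · · ·
    · · · · · · · ·
    · · · · · · · ·
    · · · · · · · ·
T3:
  2·area = 4  (B↔C swapped to make it positive)
  edge (2, 18)→(0, 10): d=(-2,-8) top-left  bias=+0
  edge (0, 10)→(0, 8): d=(0,-2) top-left  bias=+0
  edge (0, 8)→(2, 18): d=(2,10) right/bottom  bias=-1
    (0,6)@(1, 13): e=[2,2,0] → ·  [on edge]
  covered (0 px):
    · · · · · · · ·
    · · · · · · · ·
    · · · · · · · ·
    · · · · · · · ·
    · · · · · · · ·
    · · · · · · · ·
    · · · · · · · ·
    · · · · · · · ·
    · · · · · · · ·
    · · · · · · · ·
T4:
  2·area = 26
  edge (10, 4)→(12, 18): d=(2,14) right/bottom  bias=-1
  edge (12, 18)→(8, 3): d=(-4,-15) top-left  bias=+0
  edge (8, 3)→(10, 4): d=(2,1) right/bottom  bias=-1
    (4,2)@(9, 5): e=[16,7,3] → #
    (5,2)@(11, 5): e=[-12,37,1] → ·
    (4,3)@(9, 7): e=[20,-1,7] → ·
    (5,5)@(11, 11): e=[0,13,13] → ·  [on edge]
    (5,6)@(11, 13): e=[4,5,17] → #
    (6,6)@(13, 13): e=[-24,35,15] → ·
    (5,7)@(11, 15): e=[8,-3,21] → ·
  covered (2 px):
    · · · · · · · ·
    · · · · · · · ·
    · · · · # · · ·
    · · · · · · · ·
    · · · · · · · ·
    · · · · · · · ·
    · · · · · # · ·
    · · · · · · · ·
    · · · · · · · ·
    · · · · · · · ·

Final: [[3,0],[4,1],[5,2],[6,3]]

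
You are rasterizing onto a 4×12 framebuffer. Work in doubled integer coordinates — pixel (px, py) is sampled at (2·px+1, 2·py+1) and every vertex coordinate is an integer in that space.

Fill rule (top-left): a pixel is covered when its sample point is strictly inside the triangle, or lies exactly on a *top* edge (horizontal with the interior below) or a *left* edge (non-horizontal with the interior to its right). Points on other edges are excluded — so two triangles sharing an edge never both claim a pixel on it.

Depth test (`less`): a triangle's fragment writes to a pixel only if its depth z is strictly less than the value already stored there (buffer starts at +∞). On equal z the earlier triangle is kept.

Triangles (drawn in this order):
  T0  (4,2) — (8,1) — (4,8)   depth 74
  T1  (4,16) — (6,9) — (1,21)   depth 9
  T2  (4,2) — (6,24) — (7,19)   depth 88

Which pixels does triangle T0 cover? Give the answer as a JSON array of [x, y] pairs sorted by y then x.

T0:
  2·area = 24
  edge (4, 2)→(8, 1): d=(4,-1) top-left  bias=+0
  edge (8, 1)→(4, 8): d=(-4,7) right/bottom  bias=-1
  edge (4, 8)→(4, 2): d=(0,-6) top-left  bias=+0
    (2,1)@(5, 3): e=[5,13,6] → █
    (3,1)@(7, 3): e=[7,-1,18] → ·
    (2,2)@(5, 5): e=[13,5,6] → █
    (3,2)@(7, 5): e=[15,-9,18] → ·
    (2,3)@(5, 7): e=[21,-3,6] → ·
  covered (2 px):
    · · · ·
    · · █ ·
    · · █ ·
    · · · ·
    · · · ·
    · · · ·
    · · · ·
    · · · ·
    · · · ·
    · · · ·
    · · · ·
    · · · ·
T1:
  2·area = 11  (B↔C swapped to make it positive)
  edge (4, 16)→(1, 21): d=(-3,5) right/bottom  bias=-1
  edge (1, 21)→(6, 9): d=(5,-12) top-left  bias=+0
  edge (6, 9)→(4, 16): d=(-2,7) right/bottom  bias=-1
    (3,5)@(7, 11): e=[0,22,-11] → ·  [on edge]
    (1,8)@(3, 17): e=[2,4,5] → █
    (2,8)@(5, 17): e=[-8,28,-9] → ·
    (1,9)@(3, 19): e=[-4,14,1] → ·
    (0,10)@(1, 21): e=[0,0,11] → ·  [on edge]
  covered (1 px):
    · · · ·
    · · · ·
    · · · ·
    · · · ·
    · · · ·
    · · · ·
    · · · ·
    · · · ·
    · █ · ·
    · · · ·
    · · · ·
    · · · ·
T2:
  2·area = 32  (B↔C swapped to make it positive)
  edge (4, 2)→(7, 19): d=(3,17) right/bottom  bias=-1
  edge (7, 19)→(6, 24): d=(-1,5) right/bottom  bias=-1
  edge (6, 24)→(4, 2): d=(-2,-22) top-left  bias=+0
    (2,4)@(5, 9): e=[4,20,8] → █
    (3,4)@(7, 9): e=[-30,10,52] → ·
    (2,5)@(5, 11): e=[10,18,4] → █
    (3,5)@(7, 11): e=[-24,8,48] → ·
    (2,6)@(5, 13): e=[16,16,0] → █  [on edge]
    (3,6)@(7, 13): e=[-18,6,44] → ·
    (2,7)@(5, 15): e=[22,14,-4] → ·
    (3,9)@(7, 19): e=[0,0,32] → ·  [on edge]
  covered (3 px):
    · · · ·
    · · · ·
    · · · ·
    · · · ·
    · · █ ·
    · · █ ·
    · · █ ·
    · · · ·
    · · · ·
    · · · ·
    · · · ·
    · · · ·

Result: [[2,1],[2,2]]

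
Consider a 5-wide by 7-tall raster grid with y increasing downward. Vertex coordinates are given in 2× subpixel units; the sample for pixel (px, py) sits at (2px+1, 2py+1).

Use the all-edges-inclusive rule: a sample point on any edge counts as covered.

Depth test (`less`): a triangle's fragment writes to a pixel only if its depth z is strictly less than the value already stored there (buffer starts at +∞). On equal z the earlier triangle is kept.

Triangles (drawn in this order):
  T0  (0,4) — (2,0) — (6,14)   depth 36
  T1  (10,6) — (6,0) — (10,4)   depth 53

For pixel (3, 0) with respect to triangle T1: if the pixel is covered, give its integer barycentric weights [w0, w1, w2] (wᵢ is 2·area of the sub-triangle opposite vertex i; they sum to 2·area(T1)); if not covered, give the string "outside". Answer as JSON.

T0:
  2·area = 44
  edge (0, 4)→(2, 0): d=(2,-4) inclusive
  edge (2, 0)→(6, 14): d=(4,14) inclusive
  edge (6, 14)→(0, 4): d=(-6,-10) inclusive
    (0,1)@(1, 3): e=[2,26,16] → X
    (1,1)@(3, 3): e=[10,-2,36] → .
    (0,2)@(1, 5): e=[6,34,4] → X
    (1,2)@(3, 5): e=[14,6,24] → X
    (2,2)@(5, 5): e=[22,-22,44] → .
    (0,3)@(1, 7): e=[10,42,-8] → .
    (1,3)@(3, 7): e=[18,14,12] → X
    (2,3)@(5, 7): e=[26,-14,32] → .
    (1,4)@(3, 9): e=[22,22,0] → X  [on edge]
    (2,4)@(5, 9): e=[30,-6,20] → .
    (1,5)@(3, 11): e=[26,30,-12] → .
    (2,5)@(5, 11): e=[34,2,8] → X
  covered (6 px):
    . . . . .
    X . . . .
    X X . . .
    . X . . .
    . X . . .
    . . X . .
    . . . . .
T1:
  2·area = 8
  edge (10, 6)→(6, 0): d=(-4,-6) inclusive
  edge (6, 0)→(10, 4): d=(4,4) inclusive
  edge (10, 4)→(10, 6): d=(0,2) inclusive
    (3,0)@(7, 1): e=[2,0,6] → X  [on edge]
    (4,0)@(9, 1): e=[14,-8,2] → .
    (3,1)@(7, 3): e=[-6,8,6] → .
    (4,1)@(9, 3): e=[6,0,2] → X  [on edge]
    (4,2)@(9, 5): e=[-2,8,2] → .
  covered (2 px):
    . . . X .
    . . . . X
    . . . . .
    . . . . .
    . . . . .
    . . . . .
    . . . . .

Answer: [0,6,2]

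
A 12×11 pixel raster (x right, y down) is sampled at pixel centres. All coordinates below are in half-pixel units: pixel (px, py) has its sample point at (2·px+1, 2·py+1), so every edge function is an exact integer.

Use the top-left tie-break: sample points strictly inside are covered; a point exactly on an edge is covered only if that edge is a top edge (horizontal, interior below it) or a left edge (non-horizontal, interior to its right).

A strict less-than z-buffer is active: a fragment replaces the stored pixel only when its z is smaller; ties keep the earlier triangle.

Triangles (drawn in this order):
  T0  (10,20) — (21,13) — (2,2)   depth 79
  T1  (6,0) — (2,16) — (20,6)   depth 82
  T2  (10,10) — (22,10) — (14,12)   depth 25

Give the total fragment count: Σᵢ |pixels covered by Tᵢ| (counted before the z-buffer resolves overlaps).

T0:
  2·area = 254  (B↔C swapped to make it positive)
  edge (10, 20)→(2, 2): d=(-8,-18) top-left  bias=+0
  edge (2, 2)→(21, 13): d=(19,11) right/bottom  bias=-1
  edge (21, 13)→(10, 20): d=(-11,7) right/bottom  bias=-1
    (1,1)@(3, 3): e=[10,8,236] → #
    (2,1)@(5, 3): e=[46,-14,222] → ·
    (1,2)@(3, 5): e=[-6,46,214] → ·
    (2,2)@(5, 5): e=[30,24,200] → #
    (3,2)@(7, 5): e=[66,2,186] → #
    (4,2)@(9, 5): e=[102,-20,172] → ·
    (2,3)@(5, 7): e=[14,62,178] → #
    (4,3)@(9, 7): e=[86,18,150] → #
    (5,3)@(11, 7): e=[122,-4,136] → ·
    (2,4)@(5, 9): e=[-2,100,156] → ·
    (3,4)@(7, 9): e=[34,78,142] → #
    (5,4)@(11, 9): e=[106,34,114] → #
    (10,6)@(21, 13): e=[254,0,0] → ·  [on edge]
  covered (32 px):
    · · · · · · · · · · · ·
    · # · · · · · · · · · ·
    · · # # · · · · · · · ·
    · · # # # · · · · · · ·
    · · · # # # # · · · · ·
    · · · # # # # # # · · ·
    · · · # # # # # # # · ·
    · · · · # # # # # · · ·
    · · · · # # # · · · · ·
    · · · · · # · · · · · ·
    · · · · · · · · · · · ·
T1:
  2·area = 248  (B↔C swapped to make it positive)
  edge (6, 0)→(20, 6): d=(14,6) right/bottom  bias=-1
  edge (20, 6)→(2, 16): d=(-18,10) right/bottom  bias=-1
  edge (2, 16)→(6, 0): d=(4,-16) top-left  bias=+0
    (3,0)@(7, 1): e=[8,220,20] → #
    (4,0)@(9, 1): e=[-4,200,52] → ·
    (3,1)@(7, 3): e=[36,184,28] → #
    (4,1)@(9, 3): e=[24,164,60] → #
    (5,1)@(11, 3): e=[12,144,92] → #
    (6,1)@(13, 3): e=[0,124,124] → ·  [on edge]
    (2,2)@(5, 5): e=[76,168,4] → #
    (6,2)@(13, 5): e=[28,88,132] → #
    (7,2)@(15, 5): e=[16,68,164] → #
    (8,2)@(17, 5): e=[4,48,196] → #
    (9,2)@(19, 5): e=[-8,28,228] → ·
    (2,3)@(5, 7): e=[104,132,12] → #
    (5,5)@(11, 11): e=[124,0,124] → ·  [on edge]
  covered (30 px):
    · · · # · · · · · · · ·
    · · · # # # · · · · · ·
    · · # # # # # # # · · ·
    · · # # # # # # # · · ·
    · · # # # # # · · · · ·
    · · # # # · · · · · · ·
    · # # # · · · · · · · ·
    · # · · · · · · · · · ·
    · · · · · · · · · · · ·
    · · · · · · · · · · · ·
    · · · · · · · · · · · ·
T2:
  2·area = 24
  edge (10, 10)→(22, 10): d=(12,0) top-left  bias=+0
  edge (22, 10)→(14, 12): d=(-8,2) right/bottom  bias=-1
  edge (14, 12)→(10, 10): d=(-4,-2) top-left  bias=+0
    (6,5)@(13, 11): e=[12,10,2] → #
    (7,5)@(15, 11): e=[12,6,6] → #
    (8,5)@(17, 11): e=[12,2,10] → #
    (9,5)@(19, 11): e=[12,-2,14] → ·
    (6,6)@(13, 13): e=[36,-6,-6] → ·
    (7,6)@(15, 13): e=[36,-10,-2] → ·
    (8,6)@(17, 13): e=[36,-14,2] → ·
  covered (3 px):
    · · · · · · · · · · · ·
    · · · · · · · · · · · ·
    · · · · · · · · · · · ·
    · · · · · · · · · · · ·
    · · · · · · · · · · · ·
    · · · · · · # # # · · ·
    · · · · · · · · · · · ·
    · · · · · · · · · · · ·
    · · · · · · · · · · · ·
    · · · · · · · · · · · ·
    · · · · · · · · · · · ·

Result: 65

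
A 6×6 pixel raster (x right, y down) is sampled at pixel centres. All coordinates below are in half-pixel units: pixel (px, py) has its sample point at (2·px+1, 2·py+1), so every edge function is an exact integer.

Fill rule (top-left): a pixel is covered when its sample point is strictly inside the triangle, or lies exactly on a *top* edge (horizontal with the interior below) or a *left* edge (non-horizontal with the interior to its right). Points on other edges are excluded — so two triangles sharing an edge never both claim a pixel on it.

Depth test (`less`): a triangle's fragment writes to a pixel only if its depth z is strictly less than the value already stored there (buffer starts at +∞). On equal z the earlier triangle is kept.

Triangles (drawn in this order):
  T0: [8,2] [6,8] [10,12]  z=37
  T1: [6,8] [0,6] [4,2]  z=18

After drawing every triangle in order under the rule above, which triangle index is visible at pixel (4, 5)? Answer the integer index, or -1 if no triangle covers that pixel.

T0:
  2·area = 32  (B↔C swapped to make it positive)
  edge (8, 2)→(10, 12): d=(2,10) right/bottom  bias=-1
  edge (10, 12)→(6, 8): d=(-4,-4) top-left  bias=+0
  edge (6, 8)→(8, 2): d=(2,-6) top-left  bias=+0
    (0,1)@(1, 3): e=[72,0,-40] → ·  [on edge]
    (1,2)@(3, 5): e=[56,0,-24] → ·  [on edge]
    (3,2)@(7, 5): e=[16,16,0] → #  [on edge]
    (4,2)@(9, 5): e=[-4,24,12] → ·
    (2,3)@(5, 7): e=[40,0,-8] → ·  [on edge]
    (3,3)@(7, 7): e=[20,8,4] → #
    (4,3)@(9, 7): e=[0,16,16] → ·  [on edge]
    (3,4)@(7, 9): e=[24,0,8] → #  [on edge]
    (4,4)@(9, 9): e=[4,8,20] → #
    (5,4)@(11, 9): e=[-16,16,32] → ·
    (2,5)@(5, 11): e=[48,-16,0] → ·  [on edge]
    (3,5)@(7, 11): e=[28,-8,12] → ·
    (4,5)@(9, 11): e=[8,0,24] → #  [on edge]
  covered (5 px):
    · · · · · ·
    · · · · · ·
    · · · # · ·
    · · · # · ·
    · · · # # ·
    · · · · # ·
T1:
  2·area = 32
  edge (6, 8)→(0, 6): d=(-6,-2) top-left  bias=+0
  edge (0, 6)→(4, 2): d=(4,-4) top-left  bias=+0
  edge (4, 2)→(6, 8): d=(2,6) right/bottom  bias=-1
    (2,0)@(5, 1): e=[40,0,-8] → ·  [on edge]
    (1,1)@(3, 3): e=[24,0,8] → #  [on edge]
    (2,1)@(5, 3): e=[28,8,-4] → ·
    (0,2)@(1, 5): e=[8,0,24] → #  [on edge]
    (2,2)@(5, 5): e=[16,16,0] → ·  [on edge]
    (0,3)@(1, 7): e=[-4,8,28] → ·
    (1,3)@(3, 7): e=[0,16,16] → #  [on edge]
    (2,3)@(5, 7): e=[4,24,4] → #
    (3,3)@(7, 7): e=[8,32,-8] → ·
    (1,4)@(3, 9): e=[-12,24,20] → ·
    (2,4)@(5, 9): e=[-8,32,8] → ·
    (4,4)@(9, 9): e=[0,48,-16] → ·  [on edge]
    (3,5)@(7, 11): e=[-16,48,0] → ·  [on edge]
  covered (5 px):
    · · · · · ·
    · # · · · ·
    # # · · · ·
    · # # · · ·
    · · · · · ·
    · · · · · ·

Z-buffer (winner per pixel, '.' = empty):
  . . . . . .
  . 1 . . . .
  1 1 . 0 . .
  . 1 1 0 . .
  . . . 0 0 .
  . . . . 0 .

Final: 0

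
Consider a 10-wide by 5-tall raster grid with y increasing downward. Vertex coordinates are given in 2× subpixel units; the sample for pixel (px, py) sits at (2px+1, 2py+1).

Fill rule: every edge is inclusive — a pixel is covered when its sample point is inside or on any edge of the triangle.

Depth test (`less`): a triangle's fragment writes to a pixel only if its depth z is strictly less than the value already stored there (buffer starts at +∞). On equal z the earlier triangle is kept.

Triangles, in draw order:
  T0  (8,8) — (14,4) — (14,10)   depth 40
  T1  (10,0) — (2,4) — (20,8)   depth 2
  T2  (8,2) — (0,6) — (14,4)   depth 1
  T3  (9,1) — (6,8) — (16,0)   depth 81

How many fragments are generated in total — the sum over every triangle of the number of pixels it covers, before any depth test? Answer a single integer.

T0:
  2·area = 36
  edge (8, 8)→(14, 4): d=(6,-4) inclusive
  edge (14, 4)→(14, 10): d=(0,6) inclusive
  edge (14, 10)→(8, 8): d=(-6,-2) inclusive
    (6,2)@(13, 5): e=[2,6,28] → X
    (7,2)@(15, 5): e=[10,-6,32] → .
    (2,3)@(5, 7): e=[-18,54,0] → .  [on edge]
    (5,3)@(11, 7): e=[6,18,12] → X
    (7,3)@(15, 7): e=[22,-6,20] → .
    (5,4)@(11, 9): e=[18,18,0] → X  [on edge]
    (7,4)@(15, 9): e=[34,-6,8] → .
  covered (5 px):
    . . . . . . . . . .
    . . . . . . . . . .
    . . . . . . X . . .
    . . . . . X X . . .
    . . . . . X X . . .
T1:
  2·area = 104  (B↔C swapped to make it positive)
  edge (10, 0)→(20, 8): d=(10,8) inclusive
  edge (20, 8)→(2, 4): d=(-18,-4) inclusive
  edge (2, 4)→(10, 0): d=(8,-4) inclusive
    (4,0)@(9, 1): e=[18,82,4] → X
    (5,0)@(11, 1): e=[2,90,12] → X
    (6,0)@(13, 1): e=[-14,98,20] → .
    (2,1)@(5, 3): e=[70,30,4] → X
    (3,1)@(7, 3): e=[54,38,12] → X
    (6,1)@(13, 3): e=[6,62,36] → X
    (7,1)@(15, 3): e=[-10,70,44] → .
    (2,2)@(5, 5): e=[90,-6,20] → .
    (3,2)@(7, 5): e=[74,2,28] → X
    (7,2)@(15, 5): e=[10,34,60] → X
    (8,2)@(17, 5): e=[-6,42,68] → .
    (3,3)@(7, 7): e=[94,-34,44] → .
  covered (13 px):
    . . . . X X . . . .
    . . X X X X X . . .
    . . . X X X X X . .
    . . . . . . . . X .
    . . . . . . . . . .
T2:
  2·area = 40  (B↔C swapped to make it positive)
  edge (8, 2)→(14, 4): d=(6,2) inclusive
  edge (14, 4)→(0, 6): d=(-14,2) inclusive
  edge (0, 6)→(8, 2): d=(8,-4) inclusive
    (2,0)@(5, 1): e=[0,60,-20] → .  [on edge]
    (3,1)@(7, 3): e=[8,28,4] → X
    (4,1)@(9, 3): e=[4,24,12] → X
    (5,1)@(11, 3): e=[0,20,20] → X  [on edge]
    (6,1)@(13, 3): e=[-4,16,28] → .
    (1,2)@(3, 5): e=[28,8,4] → X
    (2,2)@(5, 5): e=[24,4,12] → X
    (3,2)@(7, 5): e=[20,0,20] → X  [on edge]
    (4,2)@(9, 5): e=[16,-4,28] → .
    (5,2)@(11, 5): e=[12,-8,36] → .
    (8,2)@(17, 5): e=[0,-20,60] → .  [on edge]
    (1,3)@(3, 7): e=[40,-20,20] → .
  covered (6 px):
    . . . . . . . . . .
    . . . X X X . . . .
    . X X X . . . . . .
    . . . . . . . . . .
    . . . . . . . . . .
T3:
  2·area = 46  (B↔C swapped to make it positive)
  edge (9, 1)→(16, 0): d=(7,-1) inclusive
  edge (16, 0)→(6, 8): d=(-10,8) inclusive
  edge (6, 8)→(9, 1): d=(3,-7) inclusive
    (4,0)@(9, 1): e=[0,46,0] → X  [on edge]
    (5,0)@(11, 1): e=[2,30,14] → X
    (6,0)@(13, 1): e=[4,14,28] → X
    (7,0)@(15, 1): e=[6,-2,42] → .
    (4,1)@(9, 3): e=[14,26,6] → X
    (6,1)@(13, 3): e=[18,-6,34] → .
    (4,2)@(9, 5): e=[28,6,12] → X
    (5,2)@(11, 5): e=[30,-10,26] → .
    (3,3)@(7, 7): e=[40,2,4] → X
    (4,3)@(9, 7): e=[42,-14,18] → .
    (3,4)@(7, 9): e=[54,-18,10] → .
  covered (7 px):
    . . . . X X X . . .
    . . . . X X . . . .
    . . . . X . . . . .
    . . . X . . . . . .
    . . . . . . . . . .

Final: 31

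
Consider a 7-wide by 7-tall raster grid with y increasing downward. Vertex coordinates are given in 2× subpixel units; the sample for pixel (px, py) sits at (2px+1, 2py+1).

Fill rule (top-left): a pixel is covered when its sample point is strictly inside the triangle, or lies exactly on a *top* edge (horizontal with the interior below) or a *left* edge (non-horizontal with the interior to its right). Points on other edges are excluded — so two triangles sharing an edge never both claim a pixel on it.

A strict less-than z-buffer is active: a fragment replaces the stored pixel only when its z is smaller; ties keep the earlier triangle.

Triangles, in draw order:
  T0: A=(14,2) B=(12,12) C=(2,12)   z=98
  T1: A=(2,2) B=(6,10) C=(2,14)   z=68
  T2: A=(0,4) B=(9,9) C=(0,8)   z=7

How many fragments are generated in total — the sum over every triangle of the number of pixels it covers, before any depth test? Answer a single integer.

T0:
  2·area = 100
  edge (14, 2)→(12, 12): d=(-2,10) right/bottom  bias=-1
  edge (12, 12)→(2, 12): d=(-10,0) right/bottom  bias=-1
  edge (2, 12)→(14, 2): d=(12,-10) top-left  bias=+0
    (6,1)@(13, 3): e=[8,90,2] → X
    (5,2)@(11, 5): e=[24,70,6] → X
    (4,3)@(9, 7): e=[40,50,10] → X
    (6,3)@(13, 7): e=[0,50,50] → .  [on edge]
    (3,4)@(7, 9): e=[56,30,14] → X
    (6,4)@(13, 9): e=[-4,30,74] → .
    (2,5)@(5, 11): e=[72,10,18] → X
    (6,5)@(13, 11): e=[-8,10,98] → .
    (2,6)@(5, 13): e=[68,-10,42] → .
    (3,6)@(7, 13): e=[48,-10,62] → .
    (4,6)@(9, 13): e=[28,-10,82] → .
    (5,6)@(11, 13): e=[8,-10,102] → .
  covered (12 px):
    . . . . . . .
    . . . . . . X
    . . . . . X X
    . . . . X X .
    . . . X X X .
    . . X X X X .
    . . . . . . .
T1:
  2·area = 48
  edge (2, 2)→(6, 10): d=(4,8) right/bottom  bias=-1
  edge (6, 10)→(2, 14): d=(-4,4) right/bottom  bias=-1
  edge (2, 14)→(2, 2): d=(0,-12) top-left  bias=+0
    (6,1)@(13, 3): e=[-84,0,132] → .  [on edge]
    (1,2)@(3, 5): e=[4,32,12] → X
    (2,2)@(5, 5): e=[-12,24,36] → .
    (5,2)@(11, 5): e=[-60,0,108] → .  [on edge]
    (1,3)@(3, 7): e=[12,24,12] → X
    (2,3)@(5, 7): e=[-4,16,36] → .
    (4,3)@(9, 7): e=[-36,0,84] → .  [on edge]
    (1,4)@(3, 9): e=[20,16,12] → X
    (2,4)@(5, 9): e=[4,8,36] → X
    (3,4)@(7, 9): e=[-12,0,60] → .  [on edge]
    (1,5)@(3, 11): e=[28,8,12] → X
    (2,5)@(5, 11): e=[12,0,36] → .  [on edge]
    (1,6)@(3, 13): e=[36,0,12] → .  [on edge]
  covered (5 px):
    . . . . . . .
    . . . . . . .
    . X . . . . .
    . X . . . . .
    . X X . . . .
    . X . . . . .
    . . . . . . .
T2:
  2·area = 36
  edge (0, 4)→(9, 9): d=(9,5) right/bottom  bias=-1
  edge (9, 9)→(0, 8): d=(-9,-1) top-left  bias=+0
  edge (0, 8)→(0, 4): d=(0,-4) top-left  bias=+0
    (0,2)@(1, 5): e=[4,28,4] → X
    (1,2)@(3, 5): e=[-6,30,12] → .
    (0,3)@(1, 7): e=[22,10,4] → X
    (1,3)@(3, 7): e=[12,12,12] → X
    (2,3)@(5, 7): e=[2,14,20] → X
    (3,3)@(7, 7): e=[-8,16,28] → .
    (0,4)@(1, 9): e=[40,-8,4] → .
    (1,4)@(3, 9): e=[30,-6,12] → .
    (2,4)@(5, 9): e=[20,-4,20] → .
    (4,4)@(9, 9): e=[0,0,36] → .  [on edge]
  covered (4 px):
    . . . . . . .
    . . . . . . .
    X . . . . . .
    X X X . . . .
    . . . . . . .
    . . . . . . .
    . . . . . . .

Answer: 21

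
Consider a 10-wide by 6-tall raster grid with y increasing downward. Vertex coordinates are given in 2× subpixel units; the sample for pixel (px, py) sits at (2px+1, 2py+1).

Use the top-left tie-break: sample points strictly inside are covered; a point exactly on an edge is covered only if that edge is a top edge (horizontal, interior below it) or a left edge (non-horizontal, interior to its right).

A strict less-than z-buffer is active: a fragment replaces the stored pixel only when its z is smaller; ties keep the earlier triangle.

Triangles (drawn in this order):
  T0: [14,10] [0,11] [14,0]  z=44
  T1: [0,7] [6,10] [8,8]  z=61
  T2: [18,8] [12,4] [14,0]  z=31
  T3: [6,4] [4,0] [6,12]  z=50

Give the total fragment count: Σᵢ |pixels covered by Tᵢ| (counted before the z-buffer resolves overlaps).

T0:
  2·area = 140
  edge (14, 10)→(0, 11): d=(-14,1) right/bottom  bias=-1
  edge (0, 11)→(14, 0): d=(14,-11) top-left  bias=+0
  edge (14, 0)→(14, 10): d=(0,10) right/bottom  bias=-1
    (6,0)@(13, 1): e=[127,3,10] → X
    (7,0)@(15, 1): e=[125,25,-10] → .
    (5,1)@(11, 3): e=[101,9,30] → X
    (7,1)@(15, 3): e=[97,53,-10] → .
    (4,2)@(9, 5): e=[75,15,50] → X
    (7,2)@(15, 5): e=[69,81,-10] → .
    (3,3)@(7, 7): e=[49,21,70] → X
    (7,3)@(15, 7): e=[41,109,-10] → .
    (1,4)@(3, 9): e=[25,5,110] → X
    (2,4)@(5, 9): e=[23,27,90] → X
    (7,4)@(15, 9): e=[13,137,-10] → .
    (1,5)@(3, 11): e=[-3,33,110] → .
  covered (16 px):
    . . . . . . X . . .
    . . . . . X X . . .
    . . . . X X X . . .
    . . . X X X X . . .
    . X X X X X X . . .
    . . . . . . . . . .
T1:
  2·area = 18  (B↔C swapped to make it positive)
  edge (0, 7)→(8, 8): d=(8,1) right/bottom  bias=-1
  edge (8, 8)→(6, 10): d=(-2,2) right/bottom  bias=-1
  edge (6, 10)→(0, 7): d=(-6,-3) top-left  bias=+0
    (7,0)@(15, 1): e=[-63,0,81] → .  [on edge]
    (6,1)@(13, 3): e=[-45,0,63] → .  [on edge]
    (5,2)@(11, 5): e=[-27,0,45] → .  [on edge]
    (4,3)@(9, 7): e=[-9,0,27] → .  [on edge]
    (2,4)@(5, 9): e=[11,4,3] → X
    (3,4)@(7, 9): e=[9,0,9] → .  [on edge]
    (2,5)@(5, 11): e=[27,0,-9] → .  [on edge]
  covered (1 px):
    . . . . . . . . . .
    . . . . . . . . . .
    . . . . . . . . . .
    . . . . . . . . . .
    . . X . . . . . . .
    . . . . . . . . . .
T2:
  2·area = 32
  edge (18, 8)→(12, 4): d=(-6,-4) top-left  bias=+0
  edge (12, 4)→(14, 0): d=(2,-4) top-left  bias=+0
  edge (14, 0)→(18, 8): d=(4,8) right/bottom  bias=-1
    (6,1)@(13, 3): e=[10,2,20] → X
    (7,1)@(15, 3): e=[18,10,4] → X
    (8,1)@(17, 3): e=[26,18,-12] → .
    (6,2)@(13, 5): e=[-2,6,28] → .
    (7,2)@(15, 5): e=[6,14,12] → X
    (8,2)@(17, 5): e=[14,22,-4] → .
    (7,3)@(15, 7): e=[-6,18,20] → .
    (8,3)@(17, 7): e=[2,26,4] → X
    (9,3)@(19, 7): e=[10,34,-12] → .
    (8,4)@(17, 9): e=[-10,30,12] → .
  covered (4 px):
    . . . . . . . . . .
    . . . . . . X X . .
    . . . . . . . X . .
    . . . . . . . . X .
    . . . . . . . . . .
    . . . . . . . . . .
T3:
  2·area = 16  (B↔C swapped to make it positive)
  edge (6, 4)→(6, 12): d=(0,8) right/bottom  bias=-1
  edge (6, 12)→(4, 0): d=(-2,-12) top-left  bias=+0
  edge (4, 0)→(6, 4): d=(2,4) right/bottom  bias=-1
    (2,1)@(5, 3): e=[8,6,2] → X
    (3,1)@(7, 3): e=[-8,30,-6] → .
    (2,2)@(5, 5): e=[8,2,6] → X
    (3,2)@(7, 5): e=[-8,26,-2] → .
    (2,3)@(5, 7): e=[8,-2,10] → .
  covered (2 px):
    . . . . . . . . . .
    . . X . . . . . . .
    . . X . . . . . . .
    . . . . . . . . . .
    . . . . . . . . . .
    . . . . . . . . . .

Answer: 23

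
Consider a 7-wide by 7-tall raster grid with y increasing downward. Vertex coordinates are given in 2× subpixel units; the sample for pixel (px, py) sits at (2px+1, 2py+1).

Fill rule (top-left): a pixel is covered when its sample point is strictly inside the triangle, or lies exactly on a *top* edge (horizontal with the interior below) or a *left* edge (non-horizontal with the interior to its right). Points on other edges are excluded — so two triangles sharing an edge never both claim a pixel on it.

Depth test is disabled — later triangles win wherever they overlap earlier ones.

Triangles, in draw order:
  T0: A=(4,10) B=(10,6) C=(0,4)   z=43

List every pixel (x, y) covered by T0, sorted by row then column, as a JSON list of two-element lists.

T0:
  2·area = 52  (B↔C swapped to make it positive)
  edge (4, 10)→(0, 4): d=(-4,-6) top-left  bias=+0
  edge (0, 4)→(10, 6): d=(10,2) right/bottom  bias=-1
  edge (10, 6)→(4, 10): d=(-6,4) right/bottom  bias=-1
    (0,2)@(1, 5): e=[2,8,42] → #
    (1,2)@(3, 5): e=[14,4,34] → #
    (2,2)@(5, 5): e=[26,0,26] → ·  [on edge]
    (0,3)@(1, 7): e=[-6,28,30] → ·
    (1,3)@(3, 7): e=[6,24,22] → #
    (2,3)@(5, 7): e=[18,20,14] → #
    (3,3)@(7, 7): e=[30,16,6] → #
    (4,3)@(9, 7): e=[42,12,-2] → ·
    (1,4)@(3, 9): e=[-2,44,10] → ·
    (2,4)@(5, 9): e=[10,40,2] → #
    (3,4)@(7, 9): e=[22,36,-6] → ·
    (2,5)@(5, 11): e=[2,60,-10] → ·
  covered (6 px):
    · · · · · · ·
    · · · · · · ·
    # # · · · · ·
    · # # # · · ·
    · · # · · · ·
    · · · · · · ·
    · · · · · · ·

Final: [[0,2],[1,2],[1,3],[2,3],[3,3],[2,4]]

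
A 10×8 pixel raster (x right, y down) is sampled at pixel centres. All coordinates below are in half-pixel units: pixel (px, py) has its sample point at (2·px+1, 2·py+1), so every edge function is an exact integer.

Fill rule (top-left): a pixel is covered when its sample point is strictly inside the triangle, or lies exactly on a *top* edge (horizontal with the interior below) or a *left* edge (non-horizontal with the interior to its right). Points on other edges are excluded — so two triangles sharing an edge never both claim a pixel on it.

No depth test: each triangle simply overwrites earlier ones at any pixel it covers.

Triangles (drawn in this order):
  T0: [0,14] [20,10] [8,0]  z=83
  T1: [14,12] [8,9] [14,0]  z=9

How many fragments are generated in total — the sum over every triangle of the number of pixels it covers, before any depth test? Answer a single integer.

T0:
  2·area = 248  (B↔C swapped to make it positive)
  edge (0, 14)→(8, 0): d=(8,-14) top-left  bias=+0
  edge (8, 0)→(20, 10): d=(12,10) right/bottom  bias=-1
  edge (20, 10)→(0, 14): d=(-20,4) right/bottom  bias=-1
    (4,0)@(9, 1): e=[22,2,224] → █
    (5,0)@(11, 1): e=[50,-18,216] → ·
    (3,1)@(7, 3): e=[10,46,192] → █
    (5,1)@(11, 3): e=[66,6,176] → █
    (6,1)@(13, 3): e=[94,-14,168] → ·
    (3,2)@(7, 5): e=[26,70,152] → █
    (6,2)@(13, 5): e=[110,10,128] → █
    (7,2)@(15, 5): e=[138,-10,120] → ·
    (2,3)@(5, 7): e=[14,114,120] → █
    (7,3)@(15, 7): e=[154,14,80] → █
    (8,3)@(17, 7): e=[182,-6,72] → ·
    (1,4)@(3, 9): e=[2,158,88] → █
    (7,5)@(15, 11): e=[186,62,0] → ·  [on edge]
    (2,6)@(5, 13): e=[62,186,0] → ·  [on edge]
  covered (30 px):
    · · · · █ · · · · ·
    · · · █ █ █ · · · ·
    · · · █ █ █ █ · · ·
    · · █ █ █ █ █ █ · ·
    · █ █ █ █ █ █ █ █ ·
    · █ █ █ █ █ █ · · ·
    █ █ · · · · · · · ·
    · · · · · · · · · ·
T1:
  2·area = 72
  edge (14, 12)→(8, 9): d=(-6,-3) top-left  bias=+0
  edge (8, 9)→(14, 0): d=(6,-9) top-left  bias=+0
  edge (14, 0)→(14, 12): d=(0,12) right/bottom  bias=-1
    (6,1)@(13, 3): e=[51,9,12] → █
    (7,1)@(15, 3): e=[57,27,-12] → ·
    (5,2)@(11, 5): e=[33,3,36] → █
    (7,2)@(15, 5): e=[45,39,-12] → ·
    (5,3)@(11, 7): e=[21,15,36] → █
    (7,3)@(15, 7): e=[33,51,-12] → ·
    (4,4)@(9, 9): e=[3,9,60] → █
    (7,4)@(15, 9): e=[21,63,-12] → ·
    (4,5)@(9, 11): e=[-9,21,60] → ·
    (5,5)@(11, 11): e=[-3,39,36] → ·
    (6,5)@(13, 11): e=[3,57,12] → █
    (7,5)@(15, 11): e=[9,75,-12] → ·
  covered (9 px):
    · · · · · · · · · ·
    · · · · · · █ · · ·
    · · · · · █ █ · · ·
    · · · · · █ █ · · ·
    · · · · █ █ █ · · ·
    · · · · · · █ · · ·
    · · · · · · · · · ·
    · · · · · · · · · ·

Final: 39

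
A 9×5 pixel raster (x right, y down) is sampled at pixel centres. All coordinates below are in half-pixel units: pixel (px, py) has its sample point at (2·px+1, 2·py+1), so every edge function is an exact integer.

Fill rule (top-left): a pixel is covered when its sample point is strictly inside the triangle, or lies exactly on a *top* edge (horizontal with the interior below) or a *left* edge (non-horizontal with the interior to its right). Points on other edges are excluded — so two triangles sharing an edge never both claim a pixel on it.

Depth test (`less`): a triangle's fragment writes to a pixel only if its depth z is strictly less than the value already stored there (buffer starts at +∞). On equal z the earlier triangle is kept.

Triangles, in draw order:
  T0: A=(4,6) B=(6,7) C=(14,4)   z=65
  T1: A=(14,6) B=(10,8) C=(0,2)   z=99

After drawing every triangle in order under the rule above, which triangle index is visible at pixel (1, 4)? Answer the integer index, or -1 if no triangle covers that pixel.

T0:
  2·area = 14  (B↔C swapped to make it positive)
  edge (4, 6)→(14, 4): d=(10,-2) top-left  bias=+0
  edge (14, 4)→(6, 7): d=(-8,3) right/bottom  bias=-1
  edge (6, 7)→(4, 6): d=(-2,-1) top-left  bias=+0
    (4,2)@(9, 5): e=[0,7,7] → █  [on edge]
    (5,2)@(11, 5): e=[4,1,9] → █
    (6,2)@(13, 5): e=[8,-5,11] → ·
    (4,3)@(9, 7): e=[20,-9,3] → ·
    (5,3)@(11, 7): e=[24,-15,5] → ·
  covered (2 px):
    · · · · · · · · ·
    · · · · · · · · ·
    · · · · █ █ · · ·
    · · · · · · · · ·
    · · · · · · · · ·
T1:
  2·area = 44
  edge (14, 6)→(10, 8): d=(-4,2) right/bottom  bias=-1
  edge (10, 8)→(0, 2): d=(-10,-6) top-left  bias=+0
  edge (0, 2)→(14, 6): d=(14,4) right/bottom  bias=-1
    (1,1)@(3, 3): e=[34,8,2] → █
    (2,1)@(5, 3): e=[30,20,-6] → ·
    (1,2)@(3, 5): e=[26,-12,30] → ·
    (2,2)@(5, 5): e=[22,0,22] → █  [on edge]
    (3,2)@(7, 5): e=[18,12,14] → █
    (4,2)@(9, 5): e=[14,24,6] → █
    (5,2)@(11, 5): e=[10,36,-2] → ·
    (2,3)@(5, 7): e=[14,-20,50] → ·
    (3,3)@(7, 7): e=[10,-8,42] → ·
    (4,3)@(9, 7): e=[6,4,34] → █
    (5,3)@(11, 7): e=[2,16,26] → █
    (6,3)@(13, 7): e=[-2,28,18] → ·
  covered (6 px):
    · · · · · · · · ·
    · █ · · · · · · ·
    · · █ █ █ · · · ·
    · · · · █ █ · · ·
    · · · · · · · · ·

Z-buffer (winner per pixel, '.' = empty):
  . . . . . . . . .
  . 1 . . . . . . .
  . . 1 1 0 0 . . .
  . . . . 1 1 . . .
  . . . . . . . . .

Result: -1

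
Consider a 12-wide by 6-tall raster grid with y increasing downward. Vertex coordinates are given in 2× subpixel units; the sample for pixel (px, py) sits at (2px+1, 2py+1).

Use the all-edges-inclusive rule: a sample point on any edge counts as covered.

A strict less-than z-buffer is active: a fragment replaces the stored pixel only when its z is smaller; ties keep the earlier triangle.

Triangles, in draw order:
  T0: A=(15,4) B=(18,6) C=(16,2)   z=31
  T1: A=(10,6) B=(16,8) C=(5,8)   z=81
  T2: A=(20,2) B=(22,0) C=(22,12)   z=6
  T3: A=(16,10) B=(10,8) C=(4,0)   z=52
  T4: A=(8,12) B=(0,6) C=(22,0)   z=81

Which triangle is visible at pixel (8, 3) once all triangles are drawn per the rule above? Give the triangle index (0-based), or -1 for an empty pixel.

T0:
  2·area = 8  (B↔C swapped to make it positive)
  edge (15, 4)→(16, 2): d=(1,-2) inclusive
  edge (16, 2)→(18, 6): d=(2,4) inclusive
  edge (18, 6)→(15, 4): d=(-3,-2) inclusive
    (8,2)@(17, 5): e=[5,2,1] → X
    (9,2)@(19, 5): e=[9,-6,5] → .
    (8,3)@(17, 7): e=[7,6,-5] → .
  covered (1 px):
    . . . . . . . . . . . .
    . . . . . . . . . . . .
    . . . . . . . . X . . .
    . . . . . . . . . . . .
    . . . . . . . . . . . .
    . . . . . . . . . . . .
T1:
  2·area = 22
  edge (10, 6)→(16, 8): d=(6,2) inclusive
  edge (16, 8)→(5, 8): d=(-11,0) inclusive
  edge (5, 8)→(10, 6): d=(5,-2) inclusive
    (0,1)@(1, 3): e=[0,55,-33] → .  [on edge]
    (3,2)@(7, 5): e=[0,33,-11] → .  [on edge]
    (4,3)@(9, 7): e=[8,11,3] → X
    (5,3)@(11, 7): e=[4,11,7] → X
    (6,3)@(13, 7): e=[0,11,11] → X  [on edge]
    (7,3)@(15, 7): e=[-4,11,15] → .
    (4,4)@(9, 9): e=[20,-11,13] → .
    (5,4)@(11, 9): e=[16,-11,17] → .
    (6,4)@(13, 9): e=[12,-11,21] → .
    (9,4)@(19, 9): e=[0,-11,33] → .  [on edge]
  covered (3 px):
    . . . . . . . . . . . .
    . . . . . . . . . . . .
    . . . . . . . . . . . .
    . . . . X X X . . . . .
    . . . . . . . . . . . .
    . . . . . . . . . . . .
T2:
  2·area = 24
  edge (20, 2)→(22, 0): d=(2,-2) inclusive
  edge (22, 0)→(22, 12): d=(0,12) inclusive
  edge (22, 12)→(20, 2): d=(-2,-10) inclusive
    (10,0)@(21, 1): e=[0,12,12] → X  [on edge]
    (11,0)@(23, 1): e=[4,-12,32] → .
    (9,1)@(19, 3): e=[0,36,-12] → .  [on edge]
    (10,1)@(21, 3): e=[4,12,8] → X
    (11,1)@(23, 3): e=[8,-12,28] → .
    (8,2)@(17, 5): e=[0,60,-36] → .  [on edge]
    (10,2)@(21, 5): e=[8,12,4] → X
    (11,2)@(23, 5): e=[12,-12,24] → .
    (7,3)@(15, 7): e=[0,84,-60] → .  [on edge]
    (10,3)@(21, 7): e=[12,12,0] → X  [on edge]
    (11,3)@(23, 7): e=[16,-12,20] → .
    (6,4)@(13, 9): e=[0,108,-84] → .  [on edge]
    (5,5)@(11, 11): e=[0,132,-108] → .  [on edge]
  covered (4 px):
    . . . . . . . . . . X .
    . . . . . . . . . . X .
    . . . . . . . . . . X .
    . . . . . . . . . . X .
    . . . . . . . . . . . .
    . . . . . . . . . . . .
T3:
  2·area = 36
  edge (16, 10)→(10, 8): d=(-6,-2) inclusive
  edge (10, 8)→(4, 0): d=(-6,-8) inclusive
  edge (4, 0)→(16, 10): d=(12,10) inclusive
    (2,0)@(5, 1): e=[32,2,2] → X
    (3,0)@(7, 1): e=[36,18,-18] → .
    (2,1)@(5, 3): e=[20,-10,26] → .
    (3,1)@(7, 3): e=[24,6,6] → X
    (4,1)@(9, 3): e=[28,22,-14] → .
    (0,2)@(1, 5): e=[0,-54,90] → .  [on edge]
    (3,2)@(7, 5): e=[12,-6,30] → .
    (4,2)@(9, 5): e=[16,10,10] → X
    (5,2)@(11, 5): e=[20,26,-10] → .
    (3,3)@(7, 7): e=[0,-18,54] → .  [on edge]
    (4,3)@(9, 7): e=[4,-2,34] → .
    (5,3)@(11, 7): e=[8,14,14] → X
    (6,4)@(13, 9): e=[0,18,18] → X  [on edge]
    (9,5)@(19, 11): e=[0,54,-18] → .  [on edge]
  covered (5 px):
    . . X . . . . . . . . .
    . . . X . . . . . . . .
    . . . . X . . . . . . .
    . . . . . X . . . . . .
    . . . . . . X . . . . .
    . . . . . . . . . . . .
T4:
  2·area = 180
  edge (8, 12)→(0, 6): d=(-8,-6) inclusive
  edge (0, 6)→(22, 0): d=(22,-6) inclusive
  edge (22, 0)→(8, 12): d=(-14,12) inclusive
    (9,0)@(19, 1): e=[154,4,22] → X
    (10,0)@(21, 1): e=[166,16,-2] → .
    (5,1)@(11, 3): e=[90,0,90] → X  [on edge]
    (6,1)@(13, 3): e=[102,12,66] → X
    (7,1)@(15, 3): e=[114,24,42] → X
    (8,1)@(17, 3): e=[126,36,18] → X
    (9,1)@(19, 3): e=[138,48,-6] → .
    (2,2)@(5, 5): e=[38,8,134] → X
    (3,2)@(7, 5): e=[50,20,110] → X
    (4,2)@(9, 5): e=[62,32,86] → X
    (8,2)@(17, 5): e=[110,80,-10] → .
    (1,3)@(3, 7): e=[10,40,130] → X
  covered (23 px):
    . . . . . . . . . X . .
    . . . . . X X X X . . .
    . . X X X X X X . . . .
    . X X X X X X . . . . .
    . . X X X X . . . . . .
    . . . X X . . . . . . .

Z-buffer (winner per pixel, '.' = empty):
  . . 3 . . . . . . 4 2 .
  . . . 3 . 4 4 4 4 . 2 .
  . . 4 4 3 4 4 4 0 . 2 .
  . 4 4 4 1 3 1 . . . 2 .
  . . 4 4 4 4 3 . . . . .
  . . . 4 4 . . . . . . .

Answer: -1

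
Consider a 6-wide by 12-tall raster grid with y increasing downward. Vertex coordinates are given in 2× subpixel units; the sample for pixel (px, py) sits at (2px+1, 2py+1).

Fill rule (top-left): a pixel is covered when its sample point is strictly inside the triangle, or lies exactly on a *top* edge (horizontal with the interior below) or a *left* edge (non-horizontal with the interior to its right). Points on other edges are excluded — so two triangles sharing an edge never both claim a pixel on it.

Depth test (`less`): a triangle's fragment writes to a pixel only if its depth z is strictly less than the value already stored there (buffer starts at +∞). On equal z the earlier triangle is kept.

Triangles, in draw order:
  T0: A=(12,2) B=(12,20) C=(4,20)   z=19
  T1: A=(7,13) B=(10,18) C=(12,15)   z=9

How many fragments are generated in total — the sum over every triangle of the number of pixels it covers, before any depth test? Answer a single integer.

T0:
  2·area = 144
  edge (12, 2)→(12, 20): d=(0,18) right/bottom  bias=-1
  edge (12, 20)→(4, 20): d=(-8,0) right/bottom  bias=-1
  edge (4, 20)→(12, 2): d=(8,-18) top-left  bias=+0
    (5,2)@(11, 5): e=[18,120,6] → X
    (5,3)@(11, 7): e=[18,104,22] → X
    (4,4)@(9, 9): e=[54,88,2] → X
    (4,5)@(9, 11): e=[54,72,18] → X
    (4,6)@(9, 13): e=[54,56,34] → X
    (3,7)@(7, 15): e=[90,40,14] → X
    (3,8)@(7, 17): e=[90,24,30] → X
    (2,9)@(5, 19): e=[126,8,10] → X
    (2,10)@(5, 21): e=[126,-8,26] → .
    (3,10)@(7, 21): e=[90,-8,62] → .
    (4,10)@(9, 21): e=[54,-8,98] → .
    (5,10)@(11, 21): e=[18,-8,134] → .
  covered (18 px):
    . . . . . .
    . . . . . .
    . . . . . X
    . . . . . X
    . . . . X X
    . . . . X X
    . . . . X X
    . . . X X X
    . . . X X X
    . . X X X X
    . . . . . .
    . . . . . .
T1:
  2·area = 19  (B↔C swapped to make it positive)
  edge (7, 13)→(12, 15): d=(5,2) right/bottom  bias=-1
  edge (12, 15)→(10, 18): d=(-2,3) right/bottom  bias=-1
  edge (10, 18)→(7, 13): d=(-3,-5) top-left  bias=+0
    (0,1)@(1, 3): e=[-38,57,0] → .  [on edge]
    (3,6)@(7, 13): e=[0,19,0] → .  [on edge]
    (4,7)@(9, 15): e=[6,9,4] → X
    (5,7)@(11, 15): e=[2,3,14] → X
    (4,8)@(9, 17): e=[16,5,-2] → .
    (5,8)@(11, 17): e=[12,-1,8] → .
  covered (2 px):
    . . . . . .
    . . . . . .
    . . . . . .
    . . . . . .
    . . . . . .
    . . . . . .
    . . . . . .
    . . . . X X
    . . . . . .
    . . . . . .
    . . . . . .
    . . . . . .

Answer: 20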